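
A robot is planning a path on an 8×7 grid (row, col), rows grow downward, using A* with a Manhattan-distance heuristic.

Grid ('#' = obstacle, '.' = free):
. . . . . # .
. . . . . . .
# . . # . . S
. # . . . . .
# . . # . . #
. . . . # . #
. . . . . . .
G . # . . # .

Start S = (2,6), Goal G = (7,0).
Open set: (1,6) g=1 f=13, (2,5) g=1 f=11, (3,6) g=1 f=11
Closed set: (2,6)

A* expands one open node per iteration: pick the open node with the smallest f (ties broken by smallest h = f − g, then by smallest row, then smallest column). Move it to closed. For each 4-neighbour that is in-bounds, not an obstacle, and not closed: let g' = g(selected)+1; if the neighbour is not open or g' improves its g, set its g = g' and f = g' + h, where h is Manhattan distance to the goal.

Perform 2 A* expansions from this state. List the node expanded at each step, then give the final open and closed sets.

step 1: expand (2,5) (f=11, h=10) → closed; open now [(1,5) g=2 f=13, (1,6) g=1 f=13, (2,4) g=2 f=11, (3,5) g=2 f=11, (3,6) g=1 f=11]
step 2: expand (2,4) (f=11, h=9) → closed; open now [(1,4) g=3 f=13, (1,5) g=2 f=13, (1,6) g=1 f=13, (3,4) g=3 f=11, (3,5) g=2 f=11, (3,6) g=1 f=11]

order=[(2,5) → (2,4)]; open=[(1,4) g=3 f=13, (1,5) g=2 f=13, (1,6) g=1 f=13, (3,4) g=3 f=11, (3,5) g=2 f=11, (3,6) g=1 f=11]; closed=[(2,4), (2,5), (2,6)]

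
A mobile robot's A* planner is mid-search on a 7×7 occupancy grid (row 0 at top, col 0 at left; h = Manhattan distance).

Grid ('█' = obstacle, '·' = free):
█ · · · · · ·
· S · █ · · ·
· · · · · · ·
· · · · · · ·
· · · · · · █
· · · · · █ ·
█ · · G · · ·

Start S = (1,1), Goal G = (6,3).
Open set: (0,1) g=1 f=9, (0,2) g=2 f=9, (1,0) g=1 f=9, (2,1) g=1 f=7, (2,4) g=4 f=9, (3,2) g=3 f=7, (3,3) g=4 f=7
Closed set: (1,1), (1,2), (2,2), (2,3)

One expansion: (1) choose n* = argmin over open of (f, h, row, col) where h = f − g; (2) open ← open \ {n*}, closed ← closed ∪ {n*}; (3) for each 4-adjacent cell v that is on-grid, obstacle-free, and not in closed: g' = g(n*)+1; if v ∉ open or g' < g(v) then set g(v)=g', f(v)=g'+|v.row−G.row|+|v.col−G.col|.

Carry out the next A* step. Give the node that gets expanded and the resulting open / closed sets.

expanded=(3,3); open=[(0,1) g=1 f=9, (0,2) g=2 f=9, (1,0) g=1 f=9, (2,1) g=1 f=7, (2,4) g=4 f=9, (3,2) g=3 f=7, (3,4) g=5 f=9, (4,3) g=5 f=7]; closed=[(1,1), (1,2), (2,2), (2,3), (3,3)]

step 1: expand (3,3) (f=7, h=3) → closed; open now [(0,1) g=1 f=9, (0,2) g=2 f=9, (1,0) g=1 f=9, (2,1) g=1 f=7, (2,4) g=4 f=9, (3,2) g=3 f=7, (3,4) g=5 f=9, (4,3) g=5 f=7]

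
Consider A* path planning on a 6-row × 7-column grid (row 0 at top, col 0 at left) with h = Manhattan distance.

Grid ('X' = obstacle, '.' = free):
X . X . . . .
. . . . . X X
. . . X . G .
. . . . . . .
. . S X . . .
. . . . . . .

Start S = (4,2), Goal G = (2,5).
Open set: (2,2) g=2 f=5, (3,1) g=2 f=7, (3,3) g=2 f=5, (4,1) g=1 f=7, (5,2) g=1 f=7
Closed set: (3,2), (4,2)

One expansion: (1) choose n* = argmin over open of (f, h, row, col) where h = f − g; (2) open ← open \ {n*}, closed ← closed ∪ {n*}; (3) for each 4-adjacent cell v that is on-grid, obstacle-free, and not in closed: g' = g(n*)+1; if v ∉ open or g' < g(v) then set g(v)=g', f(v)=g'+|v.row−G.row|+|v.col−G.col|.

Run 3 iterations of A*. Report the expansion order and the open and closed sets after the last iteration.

order=[(2,2) → (3,3) → (3,4)]; open=[(1,2) g=3 f=7, (2,1) g=3 f=7, (2,4) g=4 f=5, (3,1) g=2 f=7, (3,5) g=4 f=5, (4,1) g=1 f=7, (4,4) g=4 f=7, (5,2) g=1 f=7]; closed=[(2,2), (3,2), (3,3), (3,4), (4,2)]

step 1: expand (2,2) (f=5, h=3) → closed; open now [(1,2) g=3 f=7, (2,1) g=3 f=7, (3,1) g=2 f=7, (3,3) g=2 f=5, (4,1) g=1 f=7, (5,2) g=1 f=7]
step 2: expand (3,3) (f=5, h=3) → closed; open now [(1,2) g=3 f=7, (2,1) g=3 f=7, (3,1) g=2 f=7, (3,4) g=3 f=5, (4,1) g=1 f=7, (5,2) g=1 f=7]
step 3: expand (3,4) (f=5, h=2) → closed; open now [(1,2) g=3 f=7, (2,1) g=3 f=7, (2,4) g=4 f=5, (3,1) g=2 f=7, (3,5) g=4 f=5, (4,1) g=1 f=7, (4,4) g=4 f=7, (5,2) g=1 f=7]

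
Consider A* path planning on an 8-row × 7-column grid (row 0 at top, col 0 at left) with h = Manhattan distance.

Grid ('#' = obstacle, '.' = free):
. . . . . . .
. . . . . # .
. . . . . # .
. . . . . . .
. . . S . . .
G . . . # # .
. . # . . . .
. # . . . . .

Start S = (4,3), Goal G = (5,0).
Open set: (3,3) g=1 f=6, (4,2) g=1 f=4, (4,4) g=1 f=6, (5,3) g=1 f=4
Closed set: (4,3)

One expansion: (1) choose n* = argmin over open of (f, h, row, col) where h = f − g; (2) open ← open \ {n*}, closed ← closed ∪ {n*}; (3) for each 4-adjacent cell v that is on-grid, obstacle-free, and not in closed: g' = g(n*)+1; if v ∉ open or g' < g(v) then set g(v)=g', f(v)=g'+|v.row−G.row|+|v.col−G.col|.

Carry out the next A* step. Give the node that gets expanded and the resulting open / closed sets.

step 1: expand (4,2) (f=4, h=3) → closed; open now [(3,2) g=2 f=6, (3,3) g=1 f=6, (4,1) g=2 f=4, (4,4) g=1 f=6, (5,2) g=2 f=4, (5,3) g=1 f=4]

expanded=(4,2); open=[(3,2) g=2 f=6, (3,3) g=1 f=6, (4,1) g=2 f=4, (4,4) g=1 f=6, (5,2) g=2 f=4, (5,3) g=1 f=4]; closed=[(4,2), (4,3)]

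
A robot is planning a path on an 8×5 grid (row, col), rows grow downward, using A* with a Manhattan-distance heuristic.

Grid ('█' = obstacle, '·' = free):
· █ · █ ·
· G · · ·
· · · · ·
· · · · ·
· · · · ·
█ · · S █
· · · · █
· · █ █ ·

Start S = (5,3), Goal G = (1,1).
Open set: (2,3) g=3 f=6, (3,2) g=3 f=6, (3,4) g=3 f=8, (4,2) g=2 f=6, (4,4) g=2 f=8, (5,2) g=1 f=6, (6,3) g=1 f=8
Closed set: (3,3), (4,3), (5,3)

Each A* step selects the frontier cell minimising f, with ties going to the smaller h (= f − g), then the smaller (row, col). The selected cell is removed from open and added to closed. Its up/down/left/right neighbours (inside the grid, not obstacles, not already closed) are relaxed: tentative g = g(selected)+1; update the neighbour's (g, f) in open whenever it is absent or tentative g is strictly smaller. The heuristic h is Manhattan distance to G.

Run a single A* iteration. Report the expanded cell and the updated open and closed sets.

step 1: expand (2,3) (f=6, h=3) → closed; open now [(1,3) g=4 f=6, (2,2) g=4 f=6, (2,4) g=4 f=8, (3,2) g=3 f=6, (3,4) g=3 f=8, (4,2) g=2 f=6, (4,4) g=2 f=8, (5,2) g=1 f=6, (6,3) g=1 f=8]

expanded=(2,3); open=[(1,3) g=4 f=6, (2,2) g=4 f=6, (2,4) g=4 f=8, (3,2) g=3 f=6, (3,4) g=3 f=8, (4,2) g=2 f=6, (4,4) g=2 f=8, (5,2) g=1 f=6, (6,3) g=1 f=8]; closed=[(2,3), (3,3), (4,3), (5,3)]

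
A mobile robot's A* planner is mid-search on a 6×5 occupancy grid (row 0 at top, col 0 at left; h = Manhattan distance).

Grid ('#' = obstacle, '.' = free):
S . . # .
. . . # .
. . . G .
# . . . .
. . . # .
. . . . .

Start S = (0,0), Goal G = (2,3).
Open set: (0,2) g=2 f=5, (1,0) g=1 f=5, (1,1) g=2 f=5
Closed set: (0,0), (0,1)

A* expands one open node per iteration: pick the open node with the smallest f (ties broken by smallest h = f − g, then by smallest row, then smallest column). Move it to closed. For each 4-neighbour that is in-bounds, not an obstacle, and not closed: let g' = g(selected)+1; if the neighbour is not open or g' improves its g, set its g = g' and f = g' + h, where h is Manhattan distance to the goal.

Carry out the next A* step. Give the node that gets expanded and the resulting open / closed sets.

expanded=(0,2); open=[(1,0) g=1 f=5, (1,1) g=2 f=5, (1,2) g=3 f=5]; closed=[(0,0), (0,1), (0,2)]

step 1: expand (0,2) (f=5, h=3) → closed; open now [(1,0) g=1 f=5, (1,1) g=2 f=5, (1,2) g=3 f=5]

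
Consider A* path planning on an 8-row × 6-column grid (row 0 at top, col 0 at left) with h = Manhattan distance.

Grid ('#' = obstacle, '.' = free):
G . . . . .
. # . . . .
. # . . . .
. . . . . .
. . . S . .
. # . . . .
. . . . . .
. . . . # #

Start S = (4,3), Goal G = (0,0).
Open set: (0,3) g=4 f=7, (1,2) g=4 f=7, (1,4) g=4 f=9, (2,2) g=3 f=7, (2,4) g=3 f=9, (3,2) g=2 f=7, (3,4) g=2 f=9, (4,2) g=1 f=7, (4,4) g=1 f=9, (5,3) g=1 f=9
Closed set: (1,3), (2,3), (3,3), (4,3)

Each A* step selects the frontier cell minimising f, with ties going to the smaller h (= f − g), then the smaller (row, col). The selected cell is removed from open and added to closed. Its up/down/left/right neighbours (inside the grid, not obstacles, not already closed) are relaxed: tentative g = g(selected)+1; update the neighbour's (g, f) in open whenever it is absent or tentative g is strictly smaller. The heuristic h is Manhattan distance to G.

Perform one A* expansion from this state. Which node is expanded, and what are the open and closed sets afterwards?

step 1: expand (0,3) (f=7, h=3) → closed; open now [(0,2) g=5 f=7, (0,4) g=5 f=9, (1,2) g=4 f=7, (1,4) g=4 f=9, (2,2) g=3 f=7, (2,4) g=3 f=9, (3,2) g=2 f=7, (3,4) g=2 f=9, (4,2) g=1 f=7, (4,4) g=1 f=9, (5,3) g=1 f=9]

expanded=(0,3); open=[(0,2) g=5 f=7, (0,4) g=5 f=9, (1,2) g=4 f=7, (1,4) g=4 f=9, (2,2) g=3 f=7, (2,4) g=3 f=9, (3,2) g=2 f=7, (3,4) g=2 f=9, (4,2) g=1 f=7, (4,4) g=1 f=9, (5,3) g=1 f=9]; closed=[(0,3), (1,3), (2,3), (3,3), (4,3)]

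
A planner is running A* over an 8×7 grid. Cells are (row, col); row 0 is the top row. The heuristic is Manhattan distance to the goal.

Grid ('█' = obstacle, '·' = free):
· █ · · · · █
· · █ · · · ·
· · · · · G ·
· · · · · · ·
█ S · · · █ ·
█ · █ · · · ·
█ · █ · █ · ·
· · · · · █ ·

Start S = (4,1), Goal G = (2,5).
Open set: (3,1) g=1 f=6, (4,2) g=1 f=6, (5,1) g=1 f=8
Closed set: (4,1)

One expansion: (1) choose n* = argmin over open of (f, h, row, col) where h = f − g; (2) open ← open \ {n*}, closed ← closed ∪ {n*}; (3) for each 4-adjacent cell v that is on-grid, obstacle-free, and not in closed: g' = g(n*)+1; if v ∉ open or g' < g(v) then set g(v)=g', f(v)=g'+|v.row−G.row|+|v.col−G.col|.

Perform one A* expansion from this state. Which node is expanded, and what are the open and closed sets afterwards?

expanded=(3,1); open=[(2,1) g=2 f=6, (3,0) g=2 f=8, (3,2) g=2 f=6, (4,2) g=1 f=6, (5,1) g=1 f=8]; closed=[(3,1), (4,1)]

step 1: expand (3,1) (f=6, h=5) → closed; open now [(2,1) g=2 f=6, (3,0) g=2 f=8, (3,2) g=2 f=6, (4,2) g=1 f=6, (5,1) g=1 f=8]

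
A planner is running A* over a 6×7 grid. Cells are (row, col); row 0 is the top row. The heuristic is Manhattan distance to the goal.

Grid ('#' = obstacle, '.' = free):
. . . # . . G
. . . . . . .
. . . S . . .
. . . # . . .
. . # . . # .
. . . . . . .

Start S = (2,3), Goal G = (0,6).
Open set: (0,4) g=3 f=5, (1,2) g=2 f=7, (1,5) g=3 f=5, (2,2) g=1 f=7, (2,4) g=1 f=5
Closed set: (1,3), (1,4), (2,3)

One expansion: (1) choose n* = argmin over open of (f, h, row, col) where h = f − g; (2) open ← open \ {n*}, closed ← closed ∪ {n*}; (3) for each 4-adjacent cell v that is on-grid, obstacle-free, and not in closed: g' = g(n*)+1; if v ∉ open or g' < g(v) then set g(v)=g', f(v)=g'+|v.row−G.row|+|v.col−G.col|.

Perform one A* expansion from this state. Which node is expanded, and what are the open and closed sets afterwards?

step 1: expand (0,4) (f=5, h=2) → closed; open now [(0,5) g=4 f=5, (1,2) g=2 f=7, (1,5) g=3 f=5, (2,2) g=1 f=7, (2,4) g=1 f=5]

expanded=(0,4); open=[(0,5) g=4 f=5, (1,2) g=2 f=7, (1,5) g=3 f=5, (2,2) g=1 f=7, (2,4) g=1 f=5]; closed=[(0,4), (1,3), (1,4), (2,3)]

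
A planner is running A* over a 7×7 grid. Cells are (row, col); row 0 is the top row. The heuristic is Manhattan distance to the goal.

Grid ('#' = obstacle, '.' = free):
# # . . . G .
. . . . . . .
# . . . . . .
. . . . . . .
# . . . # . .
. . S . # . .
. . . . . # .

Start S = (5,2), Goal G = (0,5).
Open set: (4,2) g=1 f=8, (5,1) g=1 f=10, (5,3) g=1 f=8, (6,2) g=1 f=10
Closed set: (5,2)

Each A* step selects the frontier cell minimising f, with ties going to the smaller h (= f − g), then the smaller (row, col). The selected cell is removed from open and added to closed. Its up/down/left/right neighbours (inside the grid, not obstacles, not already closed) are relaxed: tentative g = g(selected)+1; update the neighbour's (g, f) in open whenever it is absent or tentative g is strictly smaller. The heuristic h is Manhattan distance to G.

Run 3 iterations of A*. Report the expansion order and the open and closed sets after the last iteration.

step 1: expand (4,2) (f=8, h=7) → closed; open now [(3,2) g=2 f=8, (4,1) g=2 f=10, (4,3) g=2 f=8, (5,1) g=1 f=10, (5,3) g=1 f=8, (6,2) g=1 f=10]
step 2: expand (3,2) (f=8, h=6) → closed; open now [(2,2) g=3 f=8, (3,1) g=3 f=10, (3,3) g=3 f=8, (4,1) g=2 f=10, (4,3) g=2 f=8, (5,1) g=1 f=10, (5,3) g=1 f=8, (6,2) g=1 f=10]
step 3: expand (2,2) (f=8, h=5) → closed; open now [(1,2) g=4 f=8, (2,1) g=4 f=10, (2,3) g=4 f=8, (3,1) g=3 f=10, (3,3) g=3 f=8, (4,1) g=2 f=10, (4,3) g=2 f=8, (5,1) g=1 f=10, (5,3) g=1 f=8, (6,2) g=1 f=10]

order=[(4,2) → (3,2) → (2,2)]; open=[(1,2) g=4 f=8, (2,1) g=4 f=10, (2,3) g=4 f=8, (3,1) g=3 f=10, (3,3) g=3 f=8, (4,1) g=2 f=10, (4,3) g=2 f=8, (5,1) g=1 f=10, (5,3) g=1 f=8, (6,2) g=1 f=10]; closed=[(2,2), (3,2), (4,2), (5,2)]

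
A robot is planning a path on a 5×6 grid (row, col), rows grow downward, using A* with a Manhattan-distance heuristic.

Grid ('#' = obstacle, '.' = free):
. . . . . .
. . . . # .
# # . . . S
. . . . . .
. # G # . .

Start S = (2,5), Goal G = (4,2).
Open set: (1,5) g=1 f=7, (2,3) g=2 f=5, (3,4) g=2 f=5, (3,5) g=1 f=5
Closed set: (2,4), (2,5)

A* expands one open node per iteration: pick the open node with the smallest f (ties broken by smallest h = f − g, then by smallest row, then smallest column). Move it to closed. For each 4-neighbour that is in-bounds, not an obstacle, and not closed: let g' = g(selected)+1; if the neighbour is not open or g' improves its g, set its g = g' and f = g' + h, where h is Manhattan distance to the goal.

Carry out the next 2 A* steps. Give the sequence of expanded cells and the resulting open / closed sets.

step 1: expand (2,3) (f=5, h=3) → closed; open now [(1,3) g=3 f=7, (1,5) g=1 f=7, (2,2) g=3 f=5, (3,3) g=3 f=5, (3,4) g=2 f=5, (3,5) g=1 f=5]
step 2: expand (2,2) (f=5, h=2) → closed; open now [(1,2) g=4 f=7, (1,3) g=3 f=7, (1,5) g=1 f=7, (3,2) g=4 f=5, (3,3) g=3 f=5, (3,4) g=2 f=5, (3,5) g=1 f=5]

order=[(2,3) → (2,2)]; open=[(1,2) g=4 f=7, (1,3) g=3 f=7, (1,5) g=1 f=7, (3,2) g=4 f=5, (3,3) g=3 f=5, (3,4) g=2 f=5, (3,5) g=1 f=5]; closed=[(2,2), (2,3), (2,4), (2,5)]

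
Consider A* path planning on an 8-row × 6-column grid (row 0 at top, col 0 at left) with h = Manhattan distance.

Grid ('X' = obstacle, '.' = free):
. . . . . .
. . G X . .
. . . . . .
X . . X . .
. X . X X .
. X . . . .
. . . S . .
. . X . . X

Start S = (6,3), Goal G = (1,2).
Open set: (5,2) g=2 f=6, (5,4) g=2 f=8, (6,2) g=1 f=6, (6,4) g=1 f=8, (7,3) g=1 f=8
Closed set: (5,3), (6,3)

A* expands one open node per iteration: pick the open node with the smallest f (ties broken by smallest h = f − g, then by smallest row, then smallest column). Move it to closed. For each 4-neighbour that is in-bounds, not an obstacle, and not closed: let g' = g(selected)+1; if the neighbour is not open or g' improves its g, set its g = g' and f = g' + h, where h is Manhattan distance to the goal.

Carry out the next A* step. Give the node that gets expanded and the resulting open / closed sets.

step 1: expand (5,2) (f=6, h=4) → closed; open now [(4,2) g=3 f=6, (5,4) g=2 f=8, (6,2) g=1 f=6, (6,4) g=1 f=8, (7,3) g=1 f=8]

expanded=(5,2); open=[(4,2) g=3 f=6, (5,4) g=2 f=8, (6,2) g=1 f=6, (6,4) g=1 f=8, (7,3) g=1 f=8]; closed=[(5,2), (5,3), (6,3)]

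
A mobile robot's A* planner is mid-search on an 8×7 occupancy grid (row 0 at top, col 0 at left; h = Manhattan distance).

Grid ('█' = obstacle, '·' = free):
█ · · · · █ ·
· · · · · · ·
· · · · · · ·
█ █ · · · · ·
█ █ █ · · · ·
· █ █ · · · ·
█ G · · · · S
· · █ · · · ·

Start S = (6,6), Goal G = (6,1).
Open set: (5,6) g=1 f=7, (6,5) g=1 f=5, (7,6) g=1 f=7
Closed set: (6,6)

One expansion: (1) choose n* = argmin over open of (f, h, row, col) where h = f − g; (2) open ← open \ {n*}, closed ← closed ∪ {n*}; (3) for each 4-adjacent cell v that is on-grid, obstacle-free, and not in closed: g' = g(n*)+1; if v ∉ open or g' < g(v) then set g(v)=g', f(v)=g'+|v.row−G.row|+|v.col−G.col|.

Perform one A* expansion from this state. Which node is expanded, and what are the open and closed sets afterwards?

expanded=(6,5); open=[(5,5) g=2 f=7, (5,6) g=1 f=7, (6,4) g=2 f=5, (7,5) g=2 f=7, (7,6) g=1 f=7]; closed=[(6,5), (6,6)]

step 1: expand (6,5) (f=5, h=4) → closed; open now [(5,5) g=2 f=7, (5,6) g=1 f=7, (6,4) g=2 f=5, (7,5) g=2 f=7, (7,6) g=1 f=7]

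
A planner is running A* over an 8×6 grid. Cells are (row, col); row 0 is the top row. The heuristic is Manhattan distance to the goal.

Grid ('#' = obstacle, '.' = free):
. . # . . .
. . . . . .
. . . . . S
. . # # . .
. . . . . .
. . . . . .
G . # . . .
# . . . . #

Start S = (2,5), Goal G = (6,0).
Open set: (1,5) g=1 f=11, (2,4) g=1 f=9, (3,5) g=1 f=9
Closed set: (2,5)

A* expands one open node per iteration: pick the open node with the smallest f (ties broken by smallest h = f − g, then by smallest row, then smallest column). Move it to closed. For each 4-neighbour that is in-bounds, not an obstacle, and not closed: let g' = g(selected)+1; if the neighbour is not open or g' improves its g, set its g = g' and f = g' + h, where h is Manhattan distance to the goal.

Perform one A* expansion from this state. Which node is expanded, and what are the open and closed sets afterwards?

expanded=(2,4); open=[(1,4) g=2 f=11, (1,5) g=1 f=11, (2,3) g=2 f=9, (3,4) g=2 f=9, (3,5) g=1 f=9]; closed=[(2,4), (2,5)]

step 1: expand (2,4) (f=9, h=8) → closed; open now [(1,4) g=2 f=11, (1,5) g=1 f=11, (2,3) g=2 f=9, (3,4) g=2 f=9, (3,5) g=1 f=9]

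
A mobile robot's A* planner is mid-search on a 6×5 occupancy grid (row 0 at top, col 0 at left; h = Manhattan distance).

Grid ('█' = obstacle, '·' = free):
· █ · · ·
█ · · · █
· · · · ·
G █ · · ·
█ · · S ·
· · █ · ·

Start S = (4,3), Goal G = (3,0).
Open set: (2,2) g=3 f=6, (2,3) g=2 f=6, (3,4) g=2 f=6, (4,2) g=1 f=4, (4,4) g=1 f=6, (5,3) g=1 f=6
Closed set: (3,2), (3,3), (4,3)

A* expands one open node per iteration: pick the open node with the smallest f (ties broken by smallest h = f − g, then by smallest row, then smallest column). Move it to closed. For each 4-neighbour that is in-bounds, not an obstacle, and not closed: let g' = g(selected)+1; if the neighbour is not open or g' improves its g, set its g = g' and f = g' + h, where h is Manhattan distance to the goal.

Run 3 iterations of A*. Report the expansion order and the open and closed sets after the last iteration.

step 1: expand (4,2) (f=4, h=3) → closed; open now [(2,2) g=3 f=6, (2,3) g=2 f=6, (3,4) g=2 f=6, (4,1) g=2 f=4, (4,4) g=1 f=6, (5,3) g=1 f=6]
step 2: expand (4,1) (f=4, h=2) → closed; open now [(2,2) g=3 f=6, (2,3) g=2 f=6, (3,4) g=2 f=6, (4,4) g=1 f=6, (5,1) g=3 f=6, (5,3) g=1 f=6]
step 3: expand (2,2) (f=6, h=3) → closed; open now [(1,2) g=4 f=8, (2,1) g=4 f=6, (2,3) g=2 f=6, (3,4) g=2 f=6, (4,4) g=1 f=6, (5,1) g=3 f=6, (5,3) g=1 f=6]

order=[(4,2) → (4,1) → (2,2)]; open=[(1,2) g=4 f=8, (2,1) g=4 f=6, (2,3) g=2 f=6, (3,4) g=2 f=6, (4,4) g=1 f=6, (5,1) g=3 f=6, (5,3) g=1 f=6]; closed=[(2,2), (3,2), (3,3), (4,1), (4,2), (4,3)]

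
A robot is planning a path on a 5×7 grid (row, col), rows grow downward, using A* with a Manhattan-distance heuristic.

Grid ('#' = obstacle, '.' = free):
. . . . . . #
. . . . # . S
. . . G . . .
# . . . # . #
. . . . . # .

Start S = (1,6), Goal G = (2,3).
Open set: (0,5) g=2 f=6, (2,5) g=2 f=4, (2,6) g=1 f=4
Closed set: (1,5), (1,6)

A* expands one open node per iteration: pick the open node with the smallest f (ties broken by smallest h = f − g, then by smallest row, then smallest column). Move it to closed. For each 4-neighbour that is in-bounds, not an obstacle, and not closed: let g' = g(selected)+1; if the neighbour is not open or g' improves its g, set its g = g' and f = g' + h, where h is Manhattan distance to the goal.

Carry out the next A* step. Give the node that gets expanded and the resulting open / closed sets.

expanded=(2,5); open=[(0,5) g=2 f=6, (2,4) g=3 f=4, (2,6) g=1 f=4, (3,5) g=3 f=6]; closed=[(1,5), (1,6), (2,5)]

step 1: expand (2,5) (f=4, h=2) → closed; open now [(0,5) g=2 f=6, (2,4) g=3 f=4, (2,6) g=1 f=4, (3,5) g=3 f=6]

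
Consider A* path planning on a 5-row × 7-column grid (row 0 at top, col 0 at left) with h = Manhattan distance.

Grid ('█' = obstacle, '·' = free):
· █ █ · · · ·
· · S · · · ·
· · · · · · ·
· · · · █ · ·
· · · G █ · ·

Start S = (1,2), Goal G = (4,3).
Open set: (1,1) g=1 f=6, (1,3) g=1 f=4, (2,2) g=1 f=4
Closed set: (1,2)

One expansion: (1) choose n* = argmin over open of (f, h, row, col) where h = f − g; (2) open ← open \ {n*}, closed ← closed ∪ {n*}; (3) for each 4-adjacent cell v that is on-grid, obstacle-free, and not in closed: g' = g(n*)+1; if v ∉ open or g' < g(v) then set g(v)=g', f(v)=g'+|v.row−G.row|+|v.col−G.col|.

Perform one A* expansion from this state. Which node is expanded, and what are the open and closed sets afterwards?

expanded=(1,3); open=[(0,3) g=2 f=6, (1,1) g=1 f=6, (1,4) g=2 f=6, (2,2) g=1 f=4, (2,3) g=2 f=4]; closed=[(1,2), (1,3)]

step 1: expand (1,3) (f=4, h=3) → closed; open now [(0,3) g=2 f=6, (1,1) g=1 f=6, (1,4) g=2 f=6, (2,2) g=1 f=4, (2,3) g=2 f=4]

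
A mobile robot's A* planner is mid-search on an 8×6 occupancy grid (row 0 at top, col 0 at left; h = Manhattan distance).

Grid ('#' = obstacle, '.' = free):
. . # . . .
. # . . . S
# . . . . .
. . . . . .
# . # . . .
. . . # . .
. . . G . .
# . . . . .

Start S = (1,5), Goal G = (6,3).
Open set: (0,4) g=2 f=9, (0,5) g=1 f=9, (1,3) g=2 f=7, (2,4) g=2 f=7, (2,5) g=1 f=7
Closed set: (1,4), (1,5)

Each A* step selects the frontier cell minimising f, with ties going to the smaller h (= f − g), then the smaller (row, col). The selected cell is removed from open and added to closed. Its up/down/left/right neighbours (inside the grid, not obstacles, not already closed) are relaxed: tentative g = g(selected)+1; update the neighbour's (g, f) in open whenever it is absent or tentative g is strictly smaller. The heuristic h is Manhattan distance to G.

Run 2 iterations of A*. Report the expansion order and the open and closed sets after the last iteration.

step 1: expand (1,3) (f=7, h=5) → closed; open now [(0,3) g=3 f=9, (0,4) g=2 f=9, (0,5) g=1 f=9, (1,2) g=3 f=9, (2,3) g=3 f=7, (2,4) g=2 f=7, (2,5) g=1 f=7]
step 2: expand (2,3) (f=7, h=4) → closed; open now [(0,3) g=3 f=9, (0,4) g=2 f=9, (0,5) g=1 f=9, (1,2) g=3 f=9, (2,2) g=4 f=9, (2,4) g=2 f=7, (2,5) g=1 f=7, (3,3) g=4 f=7]

order=[(1,3) → (2,3)]; open=[(0,3) g=3 f=9, (0,4) g=2 f=9, (0,5) g=1 f=9, (1,2) g=3 f=9, (2,2) g=4 f=9, (2,4) g=2 f=7, (2,5) g=1 f=7, (3,3) g=4 f=7]; closed=[(1,3), (1,4), (1,5), (2,3)]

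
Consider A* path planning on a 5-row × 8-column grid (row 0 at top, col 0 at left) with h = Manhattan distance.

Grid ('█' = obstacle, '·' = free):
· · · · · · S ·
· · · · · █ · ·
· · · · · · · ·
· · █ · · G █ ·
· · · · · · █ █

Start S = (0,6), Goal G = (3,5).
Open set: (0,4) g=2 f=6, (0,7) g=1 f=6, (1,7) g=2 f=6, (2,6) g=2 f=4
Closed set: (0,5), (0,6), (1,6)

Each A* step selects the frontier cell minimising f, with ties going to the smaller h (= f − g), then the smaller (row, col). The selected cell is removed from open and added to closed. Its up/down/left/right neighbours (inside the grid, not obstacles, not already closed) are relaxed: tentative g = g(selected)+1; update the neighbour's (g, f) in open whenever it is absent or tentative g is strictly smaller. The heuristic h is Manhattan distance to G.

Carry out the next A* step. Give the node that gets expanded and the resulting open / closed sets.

expanded=(2,6); open=[(0,4) g=2 f=6, (0,7) g=1 f=6, (1,7) g=2 f=6, (2,5) g=3 f=4, (2,7) g=3 f=6]; closed=[(0,5), (0,6), (1,6), (2,6)]

step 1: expand (2,6) (f=4, h=2) → closed; open now [(0,4) g=2 f=6, (0,7) g=1 f=6, (1,7) g=2 f=6, (2,5) g=3 f=4, (2,7) g=3 f=6]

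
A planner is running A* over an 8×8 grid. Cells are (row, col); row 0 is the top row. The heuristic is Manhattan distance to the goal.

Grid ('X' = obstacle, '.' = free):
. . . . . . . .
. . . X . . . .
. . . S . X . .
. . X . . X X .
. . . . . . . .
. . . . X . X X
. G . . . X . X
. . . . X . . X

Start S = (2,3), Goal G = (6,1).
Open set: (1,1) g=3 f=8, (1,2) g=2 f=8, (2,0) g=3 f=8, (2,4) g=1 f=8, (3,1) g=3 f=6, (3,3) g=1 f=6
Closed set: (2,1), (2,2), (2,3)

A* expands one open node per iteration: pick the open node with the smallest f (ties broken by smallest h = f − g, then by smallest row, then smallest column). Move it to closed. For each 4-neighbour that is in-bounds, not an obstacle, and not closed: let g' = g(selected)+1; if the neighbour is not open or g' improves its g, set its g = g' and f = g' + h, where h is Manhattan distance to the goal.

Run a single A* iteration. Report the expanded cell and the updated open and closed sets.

step 1: expand (3,1) (f=6, h=3) → closed; open now [(1,1) g=3 f=8, (1,2) g=2 f=8, (2,0) g=3 f=8, (2,4) g=1 f=8, (3,0) g=4 f=8, (3,3) g=1 f=6, (4,1) g=4 f=6]

expanded=(3,1); open=[(1,1) g=3 f=8, (1,2) g=2 f=8, (2,0) g=3 f=8, (2,4) g=1 f=8, (3,0) g=4 f=8, (3,3) g=1 f=6, (4,1) g=4 f=6]; closed=[(2,1), (2,2), (2,3), (3,1)]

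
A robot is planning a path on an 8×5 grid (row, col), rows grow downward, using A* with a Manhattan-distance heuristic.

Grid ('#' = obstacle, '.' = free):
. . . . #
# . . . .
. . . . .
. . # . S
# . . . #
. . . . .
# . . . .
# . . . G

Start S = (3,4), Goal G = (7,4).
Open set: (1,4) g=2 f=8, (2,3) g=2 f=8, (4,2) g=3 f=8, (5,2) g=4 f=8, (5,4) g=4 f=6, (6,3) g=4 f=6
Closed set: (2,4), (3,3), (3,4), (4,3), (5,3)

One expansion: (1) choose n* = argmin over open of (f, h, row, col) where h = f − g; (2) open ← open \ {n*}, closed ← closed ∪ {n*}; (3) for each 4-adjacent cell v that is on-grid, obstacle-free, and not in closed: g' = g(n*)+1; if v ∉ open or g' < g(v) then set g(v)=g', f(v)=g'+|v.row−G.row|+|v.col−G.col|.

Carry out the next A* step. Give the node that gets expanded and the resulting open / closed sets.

expanded=(5,4); open=[(1,4) g=2 f=8, (2,3) g=2 f=8, (4,2) g=3 f=8, (5,2) g=4 f=8, (6,3) g=4 f=6, (6,4) g=5 f=6]; closed=[(2,4), (3,3), (3,4), (4,3), (5,3), (5,4)]

step 1: expand (5,4) (f=6, h=2) → closed; open now [(1,4) g=2 f=8, (2,3) g=2 f=8, (4,2) g=3 f=8, (5,2) g=4 f=8, (6,3) g=4 f=6, (6,4) g=5 f=6]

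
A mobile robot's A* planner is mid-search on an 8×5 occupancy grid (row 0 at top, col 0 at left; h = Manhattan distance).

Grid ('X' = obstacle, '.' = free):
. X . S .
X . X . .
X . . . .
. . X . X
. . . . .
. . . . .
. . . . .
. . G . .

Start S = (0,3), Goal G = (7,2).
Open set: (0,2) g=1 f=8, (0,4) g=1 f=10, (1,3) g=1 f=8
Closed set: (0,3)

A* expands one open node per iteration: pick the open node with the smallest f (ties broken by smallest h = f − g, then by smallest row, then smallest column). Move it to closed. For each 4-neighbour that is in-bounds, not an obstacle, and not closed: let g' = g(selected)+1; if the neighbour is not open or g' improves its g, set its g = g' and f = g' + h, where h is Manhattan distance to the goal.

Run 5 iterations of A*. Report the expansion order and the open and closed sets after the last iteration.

order=[(0,2) → (1,3) → (2,3) → (2,2) → (3,3)]; open=[(0,4) g=1 f=10, (1,4) g=2 f=10, (2,1) g=4 f=10, (2,4) g=3 f=10, (4,3) g=4 f=8]; closed=[(0,2), (0,3), (1,3), (2,2), (2,3), (3,3)]

step 1: expand (0,2) (f=8, h=7) → closed; open now [(0,4) g=1 f=10, (1,3) g=1 f=8]
step 2: expand (1,3) (f=8, h=7) → closed; open now [(0,4) g=1 f=10, (1,4) g=2 f=10, (2,3) g=2 f=8]
step 3: expand (2,3) (f=8, h=6) → closed; open now [(0,4) g=1 f=10, (1,4) g=2 f=10, (2,2) g=3 f=8, (2,4) g=3 f=10, (3,3) g=3 f=8]
step 4: expand (2,2) (f=8, h=5) → closed; open now [(0,4) g=1 f=10, (1,4) g=2 f=10, (2,1) g=4 f=10, (2,4) g=3 f=10, (3,3) g=3 f=8]
step 5: expand (3,3) (f=8, h=5) → closed; open now [(0,4) g=1 f=10, (1,4) g=2 f=10, (2,1) g=4 f=10, (2,4) g=3 f=10, (4,3) g=4 f=8]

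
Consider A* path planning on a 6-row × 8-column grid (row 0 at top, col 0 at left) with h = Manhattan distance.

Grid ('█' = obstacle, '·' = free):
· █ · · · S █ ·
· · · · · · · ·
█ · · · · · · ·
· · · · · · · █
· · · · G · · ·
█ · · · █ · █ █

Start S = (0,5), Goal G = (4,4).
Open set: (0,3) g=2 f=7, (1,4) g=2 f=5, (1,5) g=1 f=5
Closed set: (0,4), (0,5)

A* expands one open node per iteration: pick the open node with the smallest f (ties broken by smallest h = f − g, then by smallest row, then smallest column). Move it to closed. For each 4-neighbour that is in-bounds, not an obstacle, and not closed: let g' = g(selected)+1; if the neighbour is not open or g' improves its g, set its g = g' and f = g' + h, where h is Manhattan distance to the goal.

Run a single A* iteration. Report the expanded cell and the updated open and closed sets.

expanded=(1,4); open=[(0,3) g=2 f=7, (1,3) g=3 f=7, (1,5) g=1 f=5, (2,4) g=3 f=5]; closed=[(0,4), (0,5), (1,4)]

step 1: expand (1,4) (f=5, h=3) → closed; open now [(0,3) g=2 f=7, (1,3) g=3 f=7, (1,5) g=1 f=5, (2,4) g=3 f=5]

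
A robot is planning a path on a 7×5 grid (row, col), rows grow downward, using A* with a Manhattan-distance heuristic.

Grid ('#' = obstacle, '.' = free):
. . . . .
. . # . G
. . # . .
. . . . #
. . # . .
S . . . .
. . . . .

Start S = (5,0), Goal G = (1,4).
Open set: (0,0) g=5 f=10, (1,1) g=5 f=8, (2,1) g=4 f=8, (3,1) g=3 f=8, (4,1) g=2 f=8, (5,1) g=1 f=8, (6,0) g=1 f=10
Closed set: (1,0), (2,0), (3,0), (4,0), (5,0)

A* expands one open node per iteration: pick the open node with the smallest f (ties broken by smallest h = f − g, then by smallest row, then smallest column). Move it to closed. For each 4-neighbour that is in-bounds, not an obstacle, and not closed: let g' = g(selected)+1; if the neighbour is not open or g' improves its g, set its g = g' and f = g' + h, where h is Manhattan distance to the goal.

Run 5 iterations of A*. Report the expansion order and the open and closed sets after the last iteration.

step 1: expand (1,1) (f=8, h=3) → closed; open now [(0,0) g=5 f=10, (0,1) g=6 f=10, (2,1) g=4 f=8, (3,1) g=3 f=8, (4,1) g=2 f=8, (5,1) g=1 f=8, (6,0) g=1 f=10]
step 2: expand (2,1) (f=8, h=4) → closed; open now [(0,0) g=5 f=10, (0,1) g=6 f=10, (3,1) g=3 f=8, (4,1) g=2 f=8, (5,1) g=1 f=8, (6,0) g=1 f=10]
step 3: expand (3,1) (f=8, h=5) → closed; open now [(0,0) g=5 f=10, (0,1) g=6 f=10, (3,2) g=4 f=8, (4,1) g=2 f=8, (5,1) g=1 f=8, (6,0) g=1 f=10]
step 4: expand (3,2) (f=8, h=4) → closed; open now [(0,0) g=5 f=10, (0,1) g=6 f=10, (3,3) g=5 f=8, (4,1) g=2 f=8, (5,1) g=1 f=8, (6,0) g=1 f=10]
step 5: expand (3,3) (f=8, h=3) → closed; open now [(0,0) g=5 f=10, (0,1) g=6 f=10, (2,3) g=6 f=8, (4,1) g=2 f=8, (4,3) g=6 f=10, (5,1) g=1 f=8, (6,0) g=1 f=10]

order=[(1,1) → (2,1) → (3,1) → (3,2) → (3,3)]; open=[(0,0) g=5 f=10, (0,1) g=6 f=10, (2,3) g=6 f=8, (4,1) g=2 f=8, (4,3) g=6 f=10, (5,1) g=1 f=8, (6,0) g=1 f=10]; closed=[(1,0), (1,1), (2,0), (2,1), (3,0), (3,1), (3,2), (3,3), (4,0), (5,0)]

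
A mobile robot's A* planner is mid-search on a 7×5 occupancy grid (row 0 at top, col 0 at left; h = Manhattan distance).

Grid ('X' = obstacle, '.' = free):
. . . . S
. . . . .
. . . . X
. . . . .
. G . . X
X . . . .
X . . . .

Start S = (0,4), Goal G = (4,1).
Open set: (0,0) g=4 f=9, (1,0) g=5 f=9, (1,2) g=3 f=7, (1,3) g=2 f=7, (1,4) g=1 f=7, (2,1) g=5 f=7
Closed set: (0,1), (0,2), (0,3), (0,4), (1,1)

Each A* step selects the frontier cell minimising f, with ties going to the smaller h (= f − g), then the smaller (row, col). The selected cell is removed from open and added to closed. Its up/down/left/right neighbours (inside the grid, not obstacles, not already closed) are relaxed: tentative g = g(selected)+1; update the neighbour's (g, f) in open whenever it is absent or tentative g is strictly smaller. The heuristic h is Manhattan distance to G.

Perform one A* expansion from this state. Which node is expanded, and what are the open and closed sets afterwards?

expanded=(2,1); open=[(0,0) g=4 f=9, (1,0) g=5 f=9, (1,2) g=3 f=7, (1,3) g=2 f=7, (1,4) g=1 f=7, (2,0) g=6 f=9, (2,2) g=6 f=9, (3,1) g=6 f=7]; closed=[(0,1), (0,2), (0,3), (0,4), (1,1), (2,1)]

step 1: expand (2,1) (f=7, h=2) → closed; open now [(0,0) g=4 f=9, (1,0) g=5 f=9, (1,2) g=3 f=7, (1,3) g=2 f=7, (1,4) g=1 f=7, (2,0) g=6 f=9, (2,2) g=6 f=9, (3,1) g=6 f=7]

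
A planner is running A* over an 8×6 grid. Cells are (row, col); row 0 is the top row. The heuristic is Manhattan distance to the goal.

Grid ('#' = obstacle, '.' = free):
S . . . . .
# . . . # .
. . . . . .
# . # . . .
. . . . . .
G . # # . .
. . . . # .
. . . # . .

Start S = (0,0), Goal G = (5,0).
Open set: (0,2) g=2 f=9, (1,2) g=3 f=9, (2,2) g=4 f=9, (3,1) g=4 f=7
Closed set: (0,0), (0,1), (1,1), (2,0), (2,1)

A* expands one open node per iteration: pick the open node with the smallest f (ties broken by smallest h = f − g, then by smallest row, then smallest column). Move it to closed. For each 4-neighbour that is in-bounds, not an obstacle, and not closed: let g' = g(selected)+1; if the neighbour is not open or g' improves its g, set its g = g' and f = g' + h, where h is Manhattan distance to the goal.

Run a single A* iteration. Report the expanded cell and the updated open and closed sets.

step 1: expand (3,1) (f=7, h=3) → closed; open now [(0,2) g=2 f=9, (1,2) g=3 f=9, (2,2) g=4 f=9, (4,1) g=5 f=7]

expanded=(3,1); open=[(0,2) g=2 f=9, (1,2) g=3 f=9, (2,2) g=4 f=9, (4,1) g=5 f=7]; closed=[(0,0), (0,1), (1,1), (2,0), (2,1), (3,1)]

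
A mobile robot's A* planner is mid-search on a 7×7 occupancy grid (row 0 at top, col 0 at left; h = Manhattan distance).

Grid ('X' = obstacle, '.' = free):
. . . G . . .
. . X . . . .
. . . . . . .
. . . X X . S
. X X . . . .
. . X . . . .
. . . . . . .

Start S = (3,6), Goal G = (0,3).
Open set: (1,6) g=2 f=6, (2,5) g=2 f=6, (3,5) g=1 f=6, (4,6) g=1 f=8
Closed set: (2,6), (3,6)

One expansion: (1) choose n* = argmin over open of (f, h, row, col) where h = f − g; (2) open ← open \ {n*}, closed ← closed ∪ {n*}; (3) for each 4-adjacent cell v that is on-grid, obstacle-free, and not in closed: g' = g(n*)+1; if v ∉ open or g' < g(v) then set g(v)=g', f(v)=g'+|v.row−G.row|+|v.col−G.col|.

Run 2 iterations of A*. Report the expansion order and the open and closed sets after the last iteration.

order=[(1,6) → (0,6)]; open=[(0,5) g=4 f=6, (1,5) g=3 f=6, (2,5) g=2 f=6, (3,5) g=1 f=6, (4,6) g=1 f=8]; closed=[(0,6), (1,6), (2,6), (3,6)]

step 1: expand (1,6) (f=6, h=4) → closed; open now [(0,6) g=3 f=6, (1,5) g=3 f=6, (2,5) g=2 f=6, (3,5) g=1 f=6, (4,6) g=1 f=8]
step 2: expand (0,6) (f=6, h=3) → closed; open now [(0,5) g=4 f=6, (1,5) g=3 f=6, (2,5) g=2 f=6, (3,5) g=1 f=6, (4,6) g=1 f=8]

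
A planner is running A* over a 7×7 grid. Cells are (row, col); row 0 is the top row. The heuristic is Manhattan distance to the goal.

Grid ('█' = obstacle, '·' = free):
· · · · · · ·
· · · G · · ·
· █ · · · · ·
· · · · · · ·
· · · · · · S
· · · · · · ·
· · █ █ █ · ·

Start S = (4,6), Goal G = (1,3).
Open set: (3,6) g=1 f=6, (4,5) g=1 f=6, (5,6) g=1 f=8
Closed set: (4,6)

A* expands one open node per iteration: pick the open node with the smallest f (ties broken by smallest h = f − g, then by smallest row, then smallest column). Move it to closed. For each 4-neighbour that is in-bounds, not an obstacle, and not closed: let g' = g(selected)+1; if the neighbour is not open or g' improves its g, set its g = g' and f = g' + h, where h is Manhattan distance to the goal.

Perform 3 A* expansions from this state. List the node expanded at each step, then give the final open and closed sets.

order=[(3,6) → (2,6) → (1,6)]; open=[(0,6) g=4 f=8, (1,5) g=4 f=6, (2,5) g=3 f=6, (3,5) g=2 f=6, (4,5) g=1 f=6, (5,6) g=1 f=8]; closed=[(1,6), (2,6), (3,6), (4,6)]

step 1: expand (3,6) (f=6, h=5) → closed; open now [(2,6) g=2 f=6, (3,5) g=2 f=6, (4,5) g=1 f=6, (5,6) g=1 f=8]
step 2: expand (2,6) (f=6, h=4) → closed; open now [(1,6) g=3 f=6, (2,5) g=3 f=6, (3,5) g=2 f=6, (4,5) g=1 f=6, (5,6) g=1 f=8]
step 3: expand (1,6) (f=6, h=3) → closed; open now [(0,6) g=4 f=8, (1,5) g=4 f=6, (2,5) g=3 f=6, (3,5) g=2 f=6, (4,5) g=1 f=6, (5,6) g=1 f=8]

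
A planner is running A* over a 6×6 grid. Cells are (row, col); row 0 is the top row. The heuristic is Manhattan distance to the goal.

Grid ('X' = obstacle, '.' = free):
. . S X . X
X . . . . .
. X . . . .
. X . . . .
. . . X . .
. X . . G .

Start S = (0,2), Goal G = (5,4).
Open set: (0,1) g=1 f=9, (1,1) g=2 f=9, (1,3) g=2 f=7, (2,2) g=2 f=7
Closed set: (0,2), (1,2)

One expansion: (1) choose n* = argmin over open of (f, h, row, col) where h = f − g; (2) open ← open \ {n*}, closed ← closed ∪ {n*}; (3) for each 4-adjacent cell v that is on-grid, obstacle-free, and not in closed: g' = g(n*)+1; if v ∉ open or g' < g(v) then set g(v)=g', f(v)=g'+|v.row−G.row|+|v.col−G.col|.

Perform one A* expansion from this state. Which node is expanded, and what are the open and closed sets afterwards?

expanded=(1,3); open=[(0,1) g=1 f=9, (1,1) g=2 f=9, (1,4) g=3 f=7, (2,2) g=2 f=7, (2,3) g=3 f=7]; closed=[(0,2), (1,2), (1,3)]

step 1: expand (1,3) (f=7, h=5) → closed; open now [(0,1) g=1 f=9, (1,1) g=2 f=9, (1,4) g=3 f=7, (2,2) g=2 f=7, (2,3) g=3 f=7]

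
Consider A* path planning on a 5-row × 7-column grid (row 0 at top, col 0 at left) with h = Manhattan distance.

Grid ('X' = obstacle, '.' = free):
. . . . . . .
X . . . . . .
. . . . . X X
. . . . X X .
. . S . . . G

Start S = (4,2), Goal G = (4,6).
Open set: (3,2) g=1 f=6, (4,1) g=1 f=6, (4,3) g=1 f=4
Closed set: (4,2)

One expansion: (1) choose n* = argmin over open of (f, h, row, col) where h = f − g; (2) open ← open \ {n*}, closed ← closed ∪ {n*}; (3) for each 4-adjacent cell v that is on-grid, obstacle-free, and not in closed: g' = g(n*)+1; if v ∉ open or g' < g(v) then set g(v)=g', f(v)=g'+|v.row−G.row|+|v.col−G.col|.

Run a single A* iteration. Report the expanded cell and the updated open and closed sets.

step 1: expand (4,3) (f=4, h=3) → closed; open now [(3,2) g=1 f=6, (3,3) g=2 f=6, (4,1) g=1 f=6, (4,4) g=2 f=4]

expanded=(4,3); open=[(3,2) g=1 f=6, (3,3) g=2 f=6, (4,1) g=1 f=6, (4,4) g=2 f=4]; closed=[(4,2), (4,3)]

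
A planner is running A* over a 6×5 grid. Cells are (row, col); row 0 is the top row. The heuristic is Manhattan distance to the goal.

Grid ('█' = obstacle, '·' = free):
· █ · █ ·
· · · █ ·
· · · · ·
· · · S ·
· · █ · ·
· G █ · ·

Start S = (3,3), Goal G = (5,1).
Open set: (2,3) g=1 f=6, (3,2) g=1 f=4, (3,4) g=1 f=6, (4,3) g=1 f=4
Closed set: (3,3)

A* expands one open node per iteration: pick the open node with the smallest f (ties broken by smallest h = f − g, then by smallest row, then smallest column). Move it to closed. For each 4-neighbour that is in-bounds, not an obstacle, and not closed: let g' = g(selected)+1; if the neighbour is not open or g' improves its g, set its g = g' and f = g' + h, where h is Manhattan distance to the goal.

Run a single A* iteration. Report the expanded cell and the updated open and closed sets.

step 1: expand (3,2) (f=4, h=3) → closed; open now [(2,2) g=2 f=6, (2,3) g=1 f=6, (3,1) g=2 f=4, (3,4) g=1 f=6, (4,3) g=1 f=4]

expanded=(3,2); open=[(2,2) g=2 f=6, (2,3) g=1 f=6, (3,1) g=2 f=4, (3,4) g=1 f=6, (4,3) g=1 f=4]; closed=[(3,2), (3,3)]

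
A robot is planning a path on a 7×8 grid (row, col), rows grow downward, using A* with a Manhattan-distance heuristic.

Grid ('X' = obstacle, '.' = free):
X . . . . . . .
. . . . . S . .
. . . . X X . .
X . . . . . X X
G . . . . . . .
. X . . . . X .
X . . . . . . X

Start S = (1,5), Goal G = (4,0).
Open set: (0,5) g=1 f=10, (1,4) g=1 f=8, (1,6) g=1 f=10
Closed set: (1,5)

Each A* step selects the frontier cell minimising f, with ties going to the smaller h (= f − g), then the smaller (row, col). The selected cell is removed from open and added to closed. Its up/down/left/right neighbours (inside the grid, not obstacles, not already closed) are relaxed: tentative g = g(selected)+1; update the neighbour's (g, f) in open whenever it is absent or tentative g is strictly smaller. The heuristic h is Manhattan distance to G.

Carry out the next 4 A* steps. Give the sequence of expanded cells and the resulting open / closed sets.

order=[(1,4) → (1,3) → (1,2) → (1,1)]; open=[(0,1) g=5 f=10, (0,2) g=4 f=10, (0,3) g=3 f=10, (0,4) g=2 f=10, (0,5) g=1 f=10, (1,0) g=5 f=8, (1,6) g=1 f=10, (2,1) g=5 f=8, (2,2) g=4 f=8, (2,3) g=3 f=8]; closed=[(1,1), (1,2), (1,3), (1,4), (1,5)]

step 1: expand (1,4) (f=8, h=7) → closed; open now [(0,4) g=2 f=10, (0,5) g=1 f=10, (1,3) g=2 f=8, (1,6) g=1 f=10]
step 2: expand (1,3) (f=8, h=6) → closed; open now [(0,3) g=3 f=10, (0,4) g=2 f=10, (0,5) g=1 f=10, (1,2) g=3 f=8, (1,6) g=1 f=10, (2,3) g=3 f=8]
step 3: expand (1,2) (f=8, h=5) → closed; open now [(0,2) g=4 f=10, (0,3) g=3 f=10, (0,4) g=2 f=10, (0,5) g=1 f=10, (1,1) g=4 f=8, (1,6) g=1 f=10, (2,2) g=4 f=8, (2,3) g=3 f=8]
step 4: expand (1,1) (f=8, h=4) → closed; open now [(0,1) g=5 f=10, (0,2) g=4 f=10, (0,3) g=3 f=10, (0,4) g=2 f=10, (0,5) g=1 f=10, (1,0) g=5 f=8, (1,6) g=1 f=10, (2,1) g=5 f=8, (2,2) g=4 f=8, (2,3) g=3 f=8]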